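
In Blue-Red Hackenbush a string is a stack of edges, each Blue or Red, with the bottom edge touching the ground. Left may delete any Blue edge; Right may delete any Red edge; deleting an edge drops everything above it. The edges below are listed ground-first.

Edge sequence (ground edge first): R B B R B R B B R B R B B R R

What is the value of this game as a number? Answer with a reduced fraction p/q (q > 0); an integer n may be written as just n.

-5287/16384

Build g(s[:k]) for k = 1..15, string s = R B B R B R B B R B R B B R R.
g_1 [R]  L=[(no moves)]  R=[0]  => -1
g_2 [RB]  L=[-1]  R=[0]  => -1/2
g_3 [RBB]  L=[-1, -1/2]  R=[0]  => -1/4
g_4 [RBBR]  L=[-1, -1/2]  R=[-1/4, 0]  => -3/8
g_5 [RBBRB]  L=[-1, -1/2, -3/8]  R=[-1/4, 0]  => -5/16
g_6 [RBBRBR]  L=[-1, -1/2, -3/8]  R=[-5/16, -1/4, 0]  => -11/32
g_7 [RBBRBRB]  L=[-1, -1/2, -3/8, -11/32]  R=[-5/16, -1/4, 0]  => -21/64
g_8 [RBBRBRBB]  L=[-1, -1/2, -3/8, -11/32, -21/64]  R=[-5/16, -1/4, 0]  => -41/128
g_9 [RBBRBRBBR]  L=[-1, -1/2, -3/8, -11/32, -21/64]  R=[-41/128, -5/16, -1/4, 0]  => -83/256
g_10 [RBBRBRBBRB]  L=[-1, -1/2, -3/8, -11/32, -21/64, -83/256]  R=[-41/128, -5/16, -1/4, 0]  => -165/512
g_11 [RBBRBRBBRBR]  L=[-1, -1/2, -3/8, -11/32, -21/64, -83/256]  R=[-165/512, -41/128, -5/16, -1/4, 0]  => -331/1024
g_12 [RBBRBRBBRBRB]  L=[-1, -1/2, -3/8, -11/32, -21/64, -83/256, -331/1024]  R=[-165/512, -41/128, -5/16, -1/4, 0]  => -661/2048
g_13 [RBBRBRBBRBRBB]  L=[-1, -1/2, -3/8, -11/32, -21/64, -83/256, -331/1024, -661/2048]  R=[-165/512, -41/128, -5/16, -1/4, 0]  => -1321/4096
g_14 [RBBRBRBBRBRBBR]  L=[-1, -1/2, -3/8, -11/32, -21/64, -83/256, -331/1024, -661/2048]  R=[-1321/4096, -165/512, -41/128, -5/16, -1/4, 0]  => -2643/8192
g_15 [RBBRBRBBRBRBBRR]  L=[-1, -1/2, -3/8, -11/32, -21/64, -83/256, -331/1024, -661/2048]  R=[-2643/8192, -1321/4096, -165/512, -41/128, -5/16, -1/4, 0]  => -5287/16384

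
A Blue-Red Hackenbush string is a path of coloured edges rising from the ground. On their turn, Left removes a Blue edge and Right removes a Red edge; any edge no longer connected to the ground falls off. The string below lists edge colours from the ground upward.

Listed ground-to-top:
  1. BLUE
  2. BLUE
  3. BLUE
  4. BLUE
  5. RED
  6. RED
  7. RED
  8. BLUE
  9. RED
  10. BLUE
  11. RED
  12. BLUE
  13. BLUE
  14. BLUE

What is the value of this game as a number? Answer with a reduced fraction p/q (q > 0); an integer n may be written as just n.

3247/1024

Prefix values for BLUE BLUE BLUE BLUE RED RED RED BLUE RED BLUE RED BLUE BLUE BLUE via {L|R} + simplicity:
B: Left { 0 }, Right { — } => simplest 1
BB: Left { 0; 1 }, Right { — } => simplest 2
BBB: Left { 0; 1; 2 }, Right { — } => simplest 3
BBBB: Left { 0; 1; 2; 3 }, Right { — } => simplest 4
BBBBR: Left { 0; 1; 2; 3 }, Right { 4 } => simplest 7/2
BBBBRR: Left { 0; 1; 2; 3 }, Right { 7/2; 4 } => simplest 13/4
BBBBRRR: Left { 0; 1; 2; 3 }, Right { 13/4; 7/2; 4 } => simplest 25/8
BBBBRRRB: Left { 0; 1; 2; 3; 25/8 }, Right { 13/4; 7/2; 4 } => simplest 51/16
BBBBRRRBR: Left { 0; 1; 2; 3; 25/8 }, Right { 51/16; 13/4; 7/2; 4 } => simplest 101/32
BBBBRRRBRB: Left { 0; 1; 2; 3; 25/8; 101/32 }, Right { 51/16; 13/4; 7/2; 4 } => simplest 203/64
BBBBRRRBRBR: Left { 0; 1; 2; 3; 25/8; 101/32 }, Right { 203/64; 51/16; 13/4; 7/2; 4 } => simplest 405/128
BBBBRRRBRBRB: Left { 0; 1; 2; 3; 25/8; 101/32; 405/128 }, Right { 203/64; 51/16; 13/4; 7/2; 4 } => simplest 811/256
BBBBRRRBRBRBB: Left { 0; 1; 2; 3; 25/8; 101/32; 405/128; 811/256 }, Right { 203/64; 51/16; 13/4; 7/2; 4 } => simplest 1623/512
BBBBRRRBRBRBBB: Left { 0; 1; 2; 3; 25/8; 101/32; 405/128; 811/256; 1623/512 }, Right { 203/64; 51/16; 13/4; 7/2; 4 } => simplest 3247/1024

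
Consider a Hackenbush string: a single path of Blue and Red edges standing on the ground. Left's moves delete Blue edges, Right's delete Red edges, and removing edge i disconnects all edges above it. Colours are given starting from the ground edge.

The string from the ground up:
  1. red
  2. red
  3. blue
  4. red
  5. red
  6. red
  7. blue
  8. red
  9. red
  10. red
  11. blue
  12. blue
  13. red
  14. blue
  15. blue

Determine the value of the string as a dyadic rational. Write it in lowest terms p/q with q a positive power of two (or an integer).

-15817/8192

step 1: add red to get r; options L={ ∅ } R={ 0 } ⇒ -1
step 2: add red to get rr; options L={ ∅ } R={ -1; 0 } ⇒ -2
step 3: add blue to get rrb; options L={ -2 } R={ -1; 0 } ⇒ -3/2
step 4: add red to get rrbr; options L={ -2 } R={ -3/2; -1; 0 } ⇒ -7/4
step 5: add red to get rrbrr; options L={ -2 } R={ -7/4; -3/2; -1; 0 } ⇒ -15/8
step 6: add red to get rrbrrr; options L={ -2 } R={ -15/8; -7/4; -3/2; -1; 0 } ⇒ -31/16
step 7: add blue to get rrbrrrb; options L={ -2; -31/16 } R={ -15/8; -7/4; -3/2; -1; 0 } ⇒ -61/32
step 8: add red to get rrbrrrbr; options L={ -2; -31/16 } R={ -61/32; -15/8; -7/4; -3/2; -1; 0 } ⇒ -123/64
step 9: add red to get rrbrrrbrr; options L={ -2; -31/16 } R={ -123/64; -61/32; -15/8; -7/4; -3/2; -1; 0 } ⇒ -247/128
step 10: add red to get rrbrrrbrrr; options L={ -2; -31/16 } R={ -247/128; -123/64; -61/32; -15/8; -7/4; -3/2; -1; 0 } ⇒ -495/256
step 11: add blue to get rrbrrrbrrrb; options L={ -2; -31/16; -495/256 } R={ -247/128; -123/64; -61/32; -15/8; -7/4; -3/2; -1; 0 } ⇒ -989/512
step 12: add blue to get rrbrrrbrrrbb; options L={ -2; -31/16; -495/256; -989/512 } R={ -247/128; -123/64; -61/32; -15/8; -7/4; -3/2; -1; 0 } ⇒ -1977/1024
step 13: add red to get rrbrrrbrrrbbr; options L={ -2; -31/16; -495/256; -989/512 } R={ -1977/1024; -247/128; -123/64; -61/32; -15/8; -7/4; -3/2; -1; 0 } ⇒ -3955/2048
step 14: add blue to get rrbrrrbrrrbbrb; options L={ -2; -31/16; -495/256; -989/512; -3955/2048 } R={ -1977/1024; -247/128; -123/64; -61/32; -15/8; -7/4; -3/2; -1; 0 } ⇒ -7909/4096
step 15: add blue to get rrbrrrbrrrbbrbb; options L={ -2; -31/16; -495/256; -989/512; -3955/2048; -7909/4096 } R={ -1977/1024; -247/128; -123/64; -61/32; -15/8; -7/4; -3/2; -1; 0 } ⇒ -15817/8192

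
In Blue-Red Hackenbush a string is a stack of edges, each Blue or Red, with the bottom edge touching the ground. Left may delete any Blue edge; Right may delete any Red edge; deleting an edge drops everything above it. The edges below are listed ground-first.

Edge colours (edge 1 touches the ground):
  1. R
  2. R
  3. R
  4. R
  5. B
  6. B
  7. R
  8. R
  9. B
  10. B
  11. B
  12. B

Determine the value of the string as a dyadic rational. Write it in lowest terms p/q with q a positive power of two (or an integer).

-865/256

Recurse on prefixes of the 12-edge string R R R R B B R R B B B B:
R: Left { none }, Right { 0 } = simplest -1
RR: Left { none }, Right { -1,0 } = simplest -2
RRR: Left { none }, Right { -2,-1,0 } = simplest -3
RRRR: Left { none }, Right { -3,-2,-1,0 } = simplest -4
RRRRB: Left { -4 }, Right { -3,-2,-1,0 } = simplest -7/2
RRRRBB: Left { -4,-7/2 }, Right { -3,-2,-1,0 } = simplest -13/4
RRRRBBR: Left { -4,-7/2 }, Right { -13/4,-3,-2,-1,0 } = simplest -27/8
RRRRBBRR: Left { -4,-7/2 }, Right { -27/8,-13/4,-3,-2,-1,0 } = simplest -55/16
RRRRBBRRB: Left { -4,-7/2,-55/16 }, Right { -27/8,-13/4,-3,-2,-1,0 } = simplest -109/32
RRRRBBRRBB: Left { -4,-7/2,-55/16,-109/32 }, Right { -27/8,-13/4,-3,-2,-1,0 } = simplest -217/64
RRRRBBRRBBB: Left { -4,-7/2,-55/16,-109/32,-217/64 }, Right { -27/8,-13/4,-3,-2,-1,0 } = simplest -433/128
RRRRBBRRBBBB: Left { -4,-7/2,-55/16,-109/32,-217/64,-433/128 }, Right { -27/8,-13/4,-3,-2,-1,0 } = simplest -865/256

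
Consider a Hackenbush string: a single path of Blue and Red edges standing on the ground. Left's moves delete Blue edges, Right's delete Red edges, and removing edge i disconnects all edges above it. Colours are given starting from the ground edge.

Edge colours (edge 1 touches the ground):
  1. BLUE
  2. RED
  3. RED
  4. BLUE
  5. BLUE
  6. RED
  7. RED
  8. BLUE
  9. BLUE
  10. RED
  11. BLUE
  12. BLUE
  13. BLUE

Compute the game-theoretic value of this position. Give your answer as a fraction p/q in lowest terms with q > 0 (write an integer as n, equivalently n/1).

1647/4096

B: Left { 0 }, Right { — } = simplest 1
BR: Left { 0 }, Right { 1 } = simplest 1/2
BRR: Left { 0 }, Right { 1/2, 1 } = simplest 1/4
BRRB: Left { 0, 1/4 }, Right { 1/2, 1 } = simplest 3/8
BRRBB: Left { 0, 1/4, 3/8 }, Right { 1/2, 1 } = simplest 7/16
BRRBBR: Left { 0, 1/4, 3/8 }, Right { 7/16, 1/2, 1 } = simplest 13/32
BRRBBRR: Left { 0, 1/4, 3/8 }, Right { 13/32, 7/16, 1/2, 1 } = simplest 25/64
BRRBBRRB: Left { 0, 1/4, 3/8, 25/64 }, Right { 13/32, 7/16, 1/2, 1 } = simplest 51/128
BRRBBRRBB: Left { 0, 1/4, 3/8, 25/64, 51/128 }, Right { 13/32, 7/16, 1/2, 1 } = simplest 103/256
BRRBBRRBBR: Left { 0, 1/4, 3/8, 25/64, 51/128 }, Right { 103/256, 13/32, 7/16, 1/2, 1 } = simplest 205/512
BRRBBRRBBRB: Left { 0, 1/4, 3/8, 25/64, 51/128, 205/512 }, Right { 103/256, 13/32, 7/16, 1/2, 1 } = simplest 411/1024
BRRBBRRBBRBB: Left { 0, 1/4, 3/8, 25/64, 51/128, 205/512, 411/1024 }, Right { 103/256, 13/32, 7/16, 1/2, 1 } = simplest 823/2048
BRRBBRRBBRBBB: Left { 0, 1/4, 3/8, 25/64, 51/128, 205/512, 411/1024, 823/2048 }, Right { 103/256, 13/32, 7/16, 1/2, 1 } = simplest 1647/4096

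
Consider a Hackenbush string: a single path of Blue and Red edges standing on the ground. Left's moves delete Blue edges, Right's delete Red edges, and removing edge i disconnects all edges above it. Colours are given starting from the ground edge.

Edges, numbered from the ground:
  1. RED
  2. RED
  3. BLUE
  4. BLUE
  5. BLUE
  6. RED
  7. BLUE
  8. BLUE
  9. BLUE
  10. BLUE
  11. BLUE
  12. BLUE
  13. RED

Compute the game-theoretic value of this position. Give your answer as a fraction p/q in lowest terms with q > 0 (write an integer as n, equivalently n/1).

-2307/2048

Prefix values for RED RED BLUE BLUE BLUE RED BLUE BLUE BLUE BLUE BLUE BLUE RED via {L|R} + simplicity:
value_1 [R]  L=[]  R=[0]  -> -1
value_2 [RR]  L=[]  R=[-1 0]  -> -2
value_3 [RRB]  L=[-2]  R=[-1 0]  -> -3/2
value_4 [RRBB]  L=[-2 -3/2]  R=[-1 0]  -> -5/4
value_5 [RRBBB]  L=[-2 -3/2 -5/4]  R=[-1 0]  -> -9/8
value_6 [RRBBBR]  L=[-2 -3/2 -5/4]  R=[-9/8 -1 0]  -> -19/16
value_7 [RRBBBRB]  L=[-2 -3/2 -5/4 -19/16]  R=[-9/8 -1 0]  -> -37/32
value_8 [RRBBBRBB]  L=[-2 -3/2 -5/4 -19/16 -37/32]  R=[-9/8 -1 0]  -> -73/64
value_9 [RRBBBRBBB]  L=[-2 -3/2 -5/4 -19/16 -37/32 -73/64]  R=[-9/8 -1 0]  -> -145/128
value_10 [RRBBBRBBBB]  L=[-2 -3/2 -5/4 -19/16 -37/32 -73/64 -145/128]  R=[-9/8 -1 0]  -> -289/256
value_11 [RRBBBRBBBBB]  L=[-2 -3/2 -5/4 -19/16 -37/32 -73/64 -145/128 -289/256]  R=[-9/8 -1 0]  -> -577/512
value_12 [RRBBBRBBBBBB]  L=[-2 -3/2 -5/4 -19/16 -37/32 -73/64 -145/128 -289/256 -577/512]  R=[-9/8 -1 0]  -> -1153/1024
value_13 [RRBBBRBBBBBBR]  L=[-2 -3/2 -5/4 -19/16 -37/32 -73/64 -145/128 -289/256 -577/512]  R=[-1153/1024 -9/8 -1 0]  -> -2307/2048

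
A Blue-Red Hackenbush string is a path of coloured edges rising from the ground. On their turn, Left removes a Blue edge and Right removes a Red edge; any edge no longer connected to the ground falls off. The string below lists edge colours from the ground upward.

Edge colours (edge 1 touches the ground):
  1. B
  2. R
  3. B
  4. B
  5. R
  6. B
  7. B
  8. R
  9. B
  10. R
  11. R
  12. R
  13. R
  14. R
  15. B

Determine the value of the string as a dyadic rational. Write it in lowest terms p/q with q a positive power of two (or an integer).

Build G(s[:k]) for k = 1..15, string s = B R B B R B B R B R R R R R B.
step 1: add B to get B; options L={ 0 } R={ · } so 1
step 2: add R to get BR; options L={ 0 } R={ 1 } so 1/2
step 3: add B to get BRB; options L={ 0 1/2 } R={ 1 } so 3/4
step 4: add B to get BRBB; options L={ 0 1/2 3/4 } R={ 1 } so 7/8
step 5: add R to get BRBBR; options L={ 0 1/2 3/4 } R={ 7/8 1 } so 13/16
step 6: add B to get BRBBRB; options L={ 0 1/2 3/4 13/16 } R={ 7/8 1 } so 27/32
step 7: add B to get BRBBRBB; options L={ 0 1/2 3/4 13/16 27/32 } R={ 7/8 1 } so 55/64
step 8: add R to get BRBBRBBR; options L={ 0 1/2 3/4 13/16 27/32 } R={ 55/64 7/8 1 } so 109/128
step 9: add B to get BRBBRBBRB; options L={ 0 1/2 3/4 13/16 27/32 109/128 } R={ 55/64 7/8 1 } so 219/256
step 10: add R to get BRBBRBBRBR; options L={ 0 1/2 3/4 13/16 27/32 109/128 } R={ 219/256 55/64 7/8 1 } so 437/512
step 11: add R to get BRBBRBBRBRR; options L={ 0 1/2 3/4 13/16 27/32 109/128 } R={ 437/512 219/256 55/64 7/8 1 } so 873/1024
step 12: add R to get BRBBRBBRBRRR; options L={ 0 1/2 3/4 13/16 27/32 109/128 } R={ 873/1024 437/512 219/256 55/64 7/8 1 } so 1745/2048
step 13: add R to get BRBBRBBRBRRRR; options L={ 0 1/2 3/4 13/16 27/32 109/128 } R={ 1745/2048 873/1024 437/512 219/256 55/64 7/8 1 } so 3489/4096
step 14: add R to get BRBBRBBRBRRRRR; options L={ 0 1/2 3/4 13/16 27/32 109/128 } R={ 3489/4096 1745/2048 873/1024 437/512 219/256 55/64 7/8 1 } so 6977/8192
step 15: add B to get BRBBRBBRBRRRRRB; options L={ 0 1/2 3/4 13/16 27/32 109/128 6977/8192 } R={ 3489/4096 1745/2048 873/1024 437/512 219/256 55/64 7/8 1 } so 13955/16384

13955/16384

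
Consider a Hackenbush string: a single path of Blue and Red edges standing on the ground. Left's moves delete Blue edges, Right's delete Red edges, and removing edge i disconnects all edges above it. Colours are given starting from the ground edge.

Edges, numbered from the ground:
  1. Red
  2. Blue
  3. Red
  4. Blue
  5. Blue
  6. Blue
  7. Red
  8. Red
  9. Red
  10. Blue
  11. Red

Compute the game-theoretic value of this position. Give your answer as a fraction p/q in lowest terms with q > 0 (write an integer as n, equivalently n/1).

-571/1024

val_1 [R]  L=[—]  R=[0]  => -1
val_2 [RB]  L=[-1]  R=[0]  => -1/2
val_3 [RBR]  L=[-1]  R=[-1/2, 0]  => -3/4
val_4 [RBRB]  L=[-1, -3/4]  R=[-1/2, 0]  => -5/8
val_5 [RBRBB]  L=[-1, -3/4, -5/8]  R=[-1/2, 0]  => -9/16
val_6 [RBRBBB]  L=[-1, -3/4, -5/8, -9/16]  R=[-1/2, 0]  => -17/32
val_7 [RBRBBBR]  L=[-1, -3/4, -5/8, -9/16]  R=[-17/32, -1/2, 0]  => -35/64
val_8 [RBRBBBRR]  L=[-1, -3/4, -5/8, -9/16]  R=[-35/64, -17/32, -1/2, 0]  => -71/128
val_9 [RBRBBBRRR]  L=[-1, -3/4, -5/8, -9/16]  R=[-71/128, -35/64, -17/32, -1/2, 0]  => -143/256
val_10 [RBRBBBRRRB]  L=[-1, -3/4, -5/8, -9/16, -143/256]  R=[-71/128, -35/64, -17/32, -1/2, 0]  => -285/512
val_11 [RBRBBBRRRBR]  L=[-1, -3/4, -5/8, -9/16, -143/256]  R=[-285/512, -71/128, -35/64, -17/32, -1/2, 0]  => -571/1024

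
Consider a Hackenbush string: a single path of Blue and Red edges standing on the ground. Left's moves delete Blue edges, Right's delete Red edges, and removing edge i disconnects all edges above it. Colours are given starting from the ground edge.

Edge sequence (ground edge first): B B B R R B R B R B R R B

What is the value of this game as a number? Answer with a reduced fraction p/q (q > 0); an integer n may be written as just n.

Build G(s[:k]) for k = 1..13, string s = B B B R R B R B R B R R B.
G(B) = { 0 | none } -> 1
G(BB) = { 0 1 | none } -> 2
G(BBB) = { 0 1 2 | none } -> 3
G(BBBR) = { 0 1 2 | 3 } -> 5/2
G(BBBRR) = { 0 1 2 | 5/2 3 } -> 9/4
G(BBBRRB) = { 0 1 2 9/4 | 5/2 3 } -> 19/8
G(BBBRRBR) = { 0 1 2 9/4 | 19/8 5/2 3 } -> 37/16
G(BBBRRBRB) = { 0 1 2 9/4 37/16 | 19/8 5/2 3 } -> 75/32
G(BBBRRBRBR) = { 0 1 2 9/4 37/16 | 75/32 19/8 5/2 3 } -> 149/64
G(BBBRRBRBRB) = { 0 1 2 9/4 37/16 149/64 | 75/32 19/8 5/2 3 } -> 299/128
G(BBBRRBRBRBR) = { 0 1 2 9/4 37/16 149/64 | 299/128 75/32 19/8 5/2 3 } -> 597/256
G(BBBRRBRBRBRR) = { 0 1 2 9/4 37/16 149/64 | 597/256 299/128 75/32 19/8 5/2 3 } -> 1193/512
G(BBBRRBRBRBRRB) = { 0 1 2 9/4 37/16 149/64 1193/512 | 597/256 299/128 75/32 19/8 5/2 3 } -> 2387/1024

2387/1024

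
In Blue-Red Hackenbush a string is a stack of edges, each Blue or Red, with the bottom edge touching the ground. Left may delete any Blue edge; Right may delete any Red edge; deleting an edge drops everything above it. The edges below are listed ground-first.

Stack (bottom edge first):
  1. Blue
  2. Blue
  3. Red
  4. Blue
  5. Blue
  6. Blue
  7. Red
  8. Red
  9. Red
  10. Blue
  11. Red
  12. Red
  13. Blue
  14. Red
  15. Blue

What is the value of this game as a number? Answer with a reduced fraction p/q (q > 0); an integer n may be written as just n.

15435/8192

Prefix values for Blue Blue Red Blue Blue Blue Red Red Red Blue Red Red Blue Red Blue via {L|R} + simplicity:
step 1: add Blue to get B; options L={ 0 } R={ — } → 1
step 2: add Blue to get BB; options L={ 0 1 } R={ — } → 2
step 3: add Red to get BBR; options L={ 0 1 } R={ 2 } → 3/2
step 4: add Blue to get BBRB; options L={ 0 1 3/2 } R={ 2 } → 7/4
step 5: add Blue to get BBRBB; options L={ 0 1 3/2 7/4 } R={ 2 } → 15/8
step 6: add Blue to get BBRBBB; options L={ 0 1 3/2 7/4 15/8 } R={ 2 } → 31/16
step 7: add Red to get BBRBBBR; options L={ 0 1 3/2 7/4 15/8 } R={ 31/16 2 } → 61/32
step 8: add Red to get BBRBBBRR; options L={ 0 1 3/2 7/4 15/8 } R={ 61/32 31/16 2 } → 121/64
step 9: add Red to get BBRBBBRRR; options L={ 0 1 3/2 7/4 15/8 } R={ 121/64 61/32 31/16 2 } → 241/128
step 10: add Blue to get BBRBBBRRRB; options L={ 0 1 3/2 7/4 15/8 241/128 } R={ 121/64 61/32 31/16 2 } → 483/256
step 11: add Red to get BBRBBBRRRBR; options L={ 0 1 3/2 7/4 15/8 241/128 } R={ 483/256 121/64 61/32 31/16 2 } → 965/512
step 12: add Red to get BBRBBBRRRBRR; options L={ 0 1 3/2 7/4 15/8 241/128 } R={ 965/512 483/256 121/64 61/32 31/16 2 } → 1929/1024
step 13: add Blue to get BBRBBBRRRBRRB; options L={ 0 1 3/2 7/4 15/8 241/128 1929/1024 } R={ 965/512 483/256 121/64 61/32 31/16 2 } → 3859/2048
step 14: add Red to get BBRBBBRRRBRRBR; options L={ 0 1 3/2 7/4 15/8 241/128 1929/1024 } R={ 3859/2048 965/512 483/256 121/64 61/32 31/16 2 } → 7717/4096
step 15: add Blue to get BBRBBBRRRBRRBRB; options L={ 0 1 3/2 7/4 15/8 241/128 1929/1024 7717/4096 } R={ 3859/2048 965/512 483/256 121/64 61/32 31/16 2 } → 15435/8192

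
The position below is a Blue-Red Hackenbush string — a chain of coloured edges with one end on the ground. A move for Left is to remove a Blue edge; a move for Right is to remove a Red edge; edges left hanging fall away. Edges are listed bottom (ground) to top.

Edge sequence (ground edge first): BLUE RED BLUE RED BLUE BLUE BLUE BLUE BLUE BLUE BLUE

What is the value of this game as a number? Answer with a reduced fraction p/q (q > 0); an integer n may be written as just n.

v(B) = { 0 | ∅ } = 1
v(BR) = { 0 | 1 } = 1/2
v(BRB) = { 0,1/2 | 1 } = 3/4
v(BRBR) = { 0,1/2 | 3/4,1 } = 5/8
v(BRBRB) = { 0,1/2,5/8 | 3/4,1 } = 11/16
v(BRBRBB) = { 0,1/2,5/8,11/16 | 3/4,1 } = 23/32
v(BRBRBBB) = { 0,1/2,5/8,11/16,23/32 | 3/4,1 } = 47/64
v(BRBRBBBB) = { 0,1/2,5/8,11/16,23/32,47/64 | 3/4,1 } = 95/128
v(BRBRBBBBB) = { 0,1/2,5/8,11/16,23/32,47/64,95/128 | 3/4,1 } = 191/256
v(BRBRBBBBBB) = { 0,1/2,5/8,11/16,23/32,47/64,95/128,191/256 | 3/4,1 } = 383/512
v(BRBRBBBBBBB) = { 0,1/2,5/8,11/16,23/32,47/64,95/128,191/256,383/512 | 3/4,1 } = 767/1024

767/1024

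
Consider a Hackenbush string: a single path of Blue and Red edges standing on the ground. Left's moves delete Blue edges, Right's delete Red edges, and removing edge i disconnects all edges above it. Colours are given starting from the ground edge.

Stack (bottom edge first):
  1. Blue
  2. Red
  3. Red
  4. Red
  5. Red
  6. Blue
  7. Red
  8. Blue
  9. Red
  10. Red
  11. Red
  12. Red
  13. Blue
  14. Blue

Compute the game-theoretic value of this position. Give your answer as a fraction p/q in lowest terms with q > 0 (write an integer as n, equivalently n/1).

Recurse on prefixes of the 14-edge string Blue Red Red Red Red Blue Red Blue Red Red Red Red Blue Blue:
step 1: add Blue to get B; options L={ 0 } R={ · } → 1
step 2: add Red to get BR; options L={ 0 } R={ 1 } → 1/2
step 3: add Red to get BRR; options L={ 0 } R={ 1/2, 1 } → 1/4
step 4: add Red to get BRRR; options L={ 0 } R={ 1/4, 1/2, 1 } → 1/8
step 5: add Red to get BRRRR; options L={ 0 } R={ 1/8, 1/4, 1/2, 1 } → 1/16
step 6: add Blue to get BRRRRB; options L={ 0, 1/16 } R={ 1/8, 1/4, 1/2, 1 } → 3/32
step 7: add Red to get BRRRRBR; options L={ 0, 1/16 } R={ 3/32, 1/8, 1/4, 1/2, 1 } → 5/64
step 8: add Blue to get BRRRRBRB; options L={ 0, 1/16, 5/64 } R={ 3/32, 1/8, 1/4, 1/2, 1 } → 11/128
step 9: add Red to get BRRRRBRBR; options L={ 0, 1/16, 5/64 } R={ 11/128, 3/32, 1/8, 1/4, 1/2, 1 } → 21/256
step 10: add Red to get BRRRRBRBRR; options L={ 0, 1/16, 5/64 } R={ 21/256, 11/128, 3/32, 1/8, 1/4, 1/2, 1 } → 41/512
step 11: add Red to get BRRRRBRBRRR; options L={ 0, 1/16, 5/64 } R={ 41/512, 21/256, 11/128, 3/32, 1/8, 1/4, 1/2, 1 } → 81/1024
step 12: add Red to get BRRRRBRBRRRR; options L={ 0, 1/16, 5/64 } R={ 81/1024, 41/512, 21/256, 11/128, 3/32, 1/8, 1/4, 1/2, 1 } → 161/2048
step 13: add Blue to get BRRRRBRBRRRRB; options L={ 0, 1/16, 5/64, 161/2048 } R={ 81/1024, 41/512, 21/256, 11/128, 3/32, 1/8, 1/4, 1/2, 1 } → 323/4096
step 14: add Blue to get BRRRRBRBRRRRBB; options L={ 0, 1/16, 5/64, 161/2048, 323/4096 } R={ 81/1024, 41/512, 21/256, 11/128, 3/32, 1/8, 1/4, 1/2, 1 } → 647/8192

647/8192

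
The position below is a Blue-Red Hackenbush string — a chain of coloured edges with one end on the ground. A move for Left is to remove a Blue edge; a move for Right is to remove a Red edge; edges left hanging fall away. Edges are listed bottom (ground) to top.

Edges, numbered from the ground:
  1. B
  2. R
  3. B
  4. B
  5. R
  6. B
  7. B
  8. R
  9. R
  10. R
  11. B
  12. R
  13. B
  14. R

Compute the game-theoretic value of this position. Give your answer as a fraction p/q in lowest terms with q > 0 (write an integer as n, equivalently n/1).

6933/8192

1 of 14 · B · max L 0 · min R +∞ = 1
2 of 14 · BR · max L 0 · min R 1 = 1/2
3 of 14 · BRB · max L 1/2 · min R 1 = 3/4
4 of 14 · BRBB · max L 3/4 · min R 1 = 7/8
5 of 14 · BRBBR · max L 3/4 · min R 7/8 = 13/16
6 of 14 · BRBBRB · max L 13/16 · min R 7/8 = 27/32
7 of 14 · BRBBRBB · max L 27/32 · min R 7/8 = 55/64
8 of 14 · BRBBRBBR · max L 27/32 · min R 55/64 = 109/128
9 of 14 · BRBBRBBRR · max L 27/32 · min R 109/128 = 217/256
10 of 14 · BRBBRBBRRR · max L 27/32 · min R 217/256 = 433/512
11 of 14 · BRBBRBBRRRB · max L 433/512 · min R 217/256 = 867/1024
12 of 14 · BRBBRBBRRRBR · max L 433/512 · min R 867/1024 = 1733/2048
13 of 14 · BRBBRBBRRRBRB · max L 1733/2048 · min R 867/1024 = 3467/4096
14 of 14 · BRBBRBBRRRBRBR · max L 1733/2048 · min R 3467/4096 = 6933/8192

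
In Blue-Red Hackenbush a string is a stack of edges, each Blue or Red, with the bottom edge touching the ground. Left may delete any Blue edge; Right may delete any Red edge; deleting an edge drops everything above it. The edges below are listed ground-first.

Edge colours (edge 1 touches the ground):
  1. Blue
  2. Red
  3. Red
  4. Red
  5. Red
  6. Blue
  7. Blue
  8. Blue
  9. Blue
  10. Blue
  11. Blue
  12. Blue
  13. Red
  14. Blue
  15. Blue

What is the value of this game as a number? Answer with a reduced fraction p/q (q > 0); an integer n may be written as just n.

2039/16384

Build value(s[:k]) for k = 1..15, string s = Blue Red Red Red Red Blue Blue Blue Blue Blue Blue Blue Red Blue Blue.
B: Left { 0 }, Right {  } gives simplest 1
BR: Left { 0 }, Right { 1 } gives simplest 1/2
BRR: Left { 0 }, Right { 1/2 1 } gives simplest 1/4
BRRR: Left { 0 }, Right { 1/4 1/2 1 } gives simplest 1/8
BRRRR: Left { 0 }, Right { 1/8 1/4 1/2 1 } gives simplest 1/16
BRRRRB: Left { 0 1/16 }, Right { 1/8 1/4 1/2 1 } gives simplest 3/32
BRRRRBB: Left { 0 1/16 3/32 }, Right { 1/8 1/4 1/2 1 } gives simplest 7/64
BRRRRBBB: Left { 0 1/16 3/32 7/64 }, Right { 1/8 1/4 1/2 1 } gives simplest 15/128
BRRRRBBBB: Left { 0 1/16 3/32 7/64 15/128 }, Right { 1/8 1/4 1/2 1 } gives simplest 31/256
BRRRRBBBBB: Left { 0 1/16 3/32 7/64 15/128 31/256 }, Right { 1/8 1/4 1/2 1 } gives simplest 63/512
BRRRRBBBBBB: Left { 0 1/16 3/32 7/64 15/128 31/256 63/512 }, Right { 1/8 1/4 1/2 1 } gives simplest 127/1024
BRRRRBBBBBBB: Left { 0 1/16 3/32 7/64 15/128 31/256 63/512 127/1024 }, Right { 1/8 1/4 1/2 1 } gives simplest 255/2048
BRRRRBBBBBBBR: Left { 0 1/16 3/32 7/64 15/128 31/256 63/512 127/1024 }, Right { 255/2048 1/8 1/4 1/2 1 } gives simplest 509/4096
BRRRRBBBBBBBRB: Left { 0 1/16 3/32 7/64 15/128 31/256 63/512 127/1024 509/4096 }, Right { 255/2048 1/8 1/4 1/2 1 } gives simplest 1019/8192
BRRRRBBBBBBBRBB: Left { 0 1/16 3/32 7/64 15/128 31/256 63/512 127/1024 509/4096 1019/8192 }, Right { 255/2048 1/8 1/4 1/2 1 } gives simplest 2039/16384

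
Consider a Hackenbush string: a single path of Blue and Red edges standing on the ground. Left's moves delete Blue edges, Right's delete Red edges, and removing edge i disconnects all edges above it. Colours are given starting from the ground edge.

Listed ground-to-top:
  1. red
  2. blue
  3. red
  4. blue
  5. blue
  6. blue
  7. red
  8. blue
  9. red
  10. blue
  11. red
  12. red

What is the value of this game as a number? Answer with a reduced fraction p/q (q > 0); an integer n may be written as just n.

value(r) = { — | 0 } so -1
value(rb) = { -1 | 0 } so -1/2
value(rbr) = { -1 | -1/2,0 } so -3/4
value(rbrb) = { -1,-3/4 | -1/2,0 } so -5/8
value(rbrbb) = { -1,-3/4,-5/8 | -1/2,0 } so -9/16
value(rbrbbb) = { -1,-3/4,-5/8,-9/16 | -1/2,0 } so -17/32
value(rbrbbbr) = { -1,-3/4,-5/8,-9/16 | -17/32,-1/2,0 } so -35/64
value(rbrbbbrb) = { -1,-3/4,-5/8,-9/16,-35/64 | -17/32,-1/2,0 } so -69/128
value(rbrbbbrbr) = { -1,-3/4,-5/8,-9/16,-35/64 | -69/128,-17/32,-1/2,0 } so -139/256
value(rbrbbbrbrb) = { -1,-3/4,-5/8,-9/16,-35/64,-139/256 | -69/128,-17/32,-1/2,0 } so -277/512
value(rbrbbbrbrbr) = { -1,-3/4,-5/8,-9/16,-35/64,-139/256 | -277/512,-69/128,-17/32,-1/2,0 } so -555/1024
value(rbrbbbrbrbrr) = { -1,-3/4,-5/8,-9/16,-35/64,-139/256 | -555/1024,-277/512,-69/128,-17/32,-1/2,0 } so -1111/2048

-1111/2048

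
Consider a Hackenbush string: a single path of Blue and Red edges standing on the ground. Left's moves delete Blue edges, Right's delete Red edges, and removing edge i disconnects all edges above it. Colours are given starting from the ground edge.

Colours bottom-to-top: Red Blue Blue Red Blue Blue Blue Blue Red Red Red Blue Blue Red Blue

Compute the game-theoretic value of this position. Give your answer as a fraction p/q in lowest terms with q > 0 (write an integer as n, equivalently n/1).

-4325/16384

R: Left { — }, Right { 0 } ⇒ simplest -1
RB: Left { -1 }, Right { 0 } ⇒ simplest -1/2
RBB: Left { -1 -1/2 }, Right { 0 } ⇒ simplest -1/4
RBBR: Left { -1 -1/2 }, Right { -1/4 0 } ⇒ simplest -3/8
RBBRB: Left { -1 -1/2 -3/8 }, Right { -1/4 0 } ⇒ simplest -5/16
RBBRBB: Left { -1 -1/2 -3/8 -5/16 }, Right { -1/4 0 } ⇒ simplest -9/32
RBBRBBB: Left { -1 -1/2 -3/8 -5/16 -9/32 }, Right { -1/4 0 } ⇒ simplest -17/64
RBBRBBBB: Left { -1 -1/2 -3/8 -5/16 -9/32 -17/64 }, Right { -1/4 0 } ⇒ simplest -33/128
RBBRBBBBR: Left { -1 -1/2 -3/8 -5/16 -9/32 -17/64 }, Right { -33/128 -1/4 0 } ⇒ simplest -67/256
RBBRBBBBRR: Left { -1 -1/2 -3/8 -5/16 -9/32 -17/64 }, Right { -67/256 -33/128 -1/4 0 } ⇒ simplest -135/512
RBBRBBBBRRR: Left { -1 -1/2 -3/8 -5/16 -9/32 -17/64 }, Right { -135/512 -67/256 -33/128 -1/4 0 } ⇒ simplest -271/1024
RBBRBBBBRRRB: Left { -1 -1/2 -3/8 -5/16 -9/32 -17/64 -271/1024 }, Right { -135/512 -67/256 -33/128 -1/4 0 } ⇒ simplest -541/2048
RBBRBBBBRRRBB: Left { -1 -1/2 -3/8 -5/16 -9/32 -17/64 -271/1024 -541/2048 }, Right { -135/512 -67/256 -33/128 -1/4 0 } ⇒ simplest -1081/4096
RBBRBBBBRRRBBR: Left { -1 -1/2 -3/8 -5/16 -9/32 -17/64 -271/1024 -541/2048 }, Right { -1081/4096 -135/512 -67/256 -33/128 -1/4 0 } ⇒ simplest -2163/8192
RBBRBBBBRRRBBRB: Left { -1 -1/2 -3/8 -5/16 -9/32 -17/64 -271/1024 -541/2048 -2163/8192 }, Right { -1081/4096 -135/512 -67/256 -33/128 -1/4 0 } ⇒ simplest -4325/16384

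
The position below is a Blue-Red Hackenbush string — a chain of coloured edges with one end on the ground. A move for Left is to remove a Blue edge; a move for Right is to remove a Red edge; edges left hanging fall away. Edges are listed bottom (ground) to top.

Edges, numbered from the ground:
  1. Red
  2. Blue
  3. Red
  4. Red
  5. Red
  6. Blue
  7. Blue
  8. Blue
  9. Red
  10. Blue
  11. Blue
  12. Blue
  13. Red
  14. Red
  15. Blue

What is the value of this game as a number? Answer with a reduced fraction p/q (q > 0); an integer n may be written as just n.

-14477/16384

edge 1 of 15 (Red): {  | 0 } -> -1
edge 2 of 15 (Blue): { -1 | 0 } -> -1/2
edge 3 of 15 (Red): { -1 | -1/2; 0 } -> -3/4
edge 4 of 15 (Red): { -1 | -3/4; -1/2; 0 } -> -7/8
edge 5 of 15 (Red): { -1 | -7/8; -3/4; -1/2; 0 } -> -15/16
edge 6 of 15 (Blue): { -1; -15/16 | -7/8; -3/4; -1/2; 0 } -> -29/32
edge 7 of 15 (Blue): { -1; -15/16; -29/32 | -7/8; -3/4; -1/2; 0 } -> -57/64
edge 8 of 15 (Blue): { -1; -15/16; -29/32; -57/64 | -7/8; -3/4; -1/2; 0 } -> -113/128
edge 9 of 15 (Red): { -1; -15/16; -29/32; -57/64 | -113/128; -7/8; -3/4; -1/2; 0 } -> -227/256
edge 10 of 15 (Blue): { -1; -15/16; -29/32; -57/64; -227/256 | -113/128; -7/8; -3/4; -1/2; 0 } -> -453/512
edge 11 of 15 (Blue): { -1; -15/16; -29/32; -57/64; -227/256; -453/512 | -113/128; -7/8; -3/4; -1/2; 0 } -> -905/1024
edge 12 of 15 (Blue): { -1; -15/16; -29/32; -57/64; -227/256; -453/512; -905/1024 | -113/128; -7/8; -3/4; -1/2; 0 } -> -1809/2048
edge 13 of 15 (Red): { -1; -15/16; -29/32; -57/64; -227/256; -453/512; -905/1024 | -1809/2048; -113/128; -7/8; -3/4; -1/2; 0 } -> -3619/4096
edge 14 of 15 (Red): { -1; -15/16; -29/32; -57/64; -227/256; -453/512; -905/1024 | -3619/4096; -1809/2048; -113/128; -7/8; -3/4; -1/2; 0 } -> -7239/8192
edge 15 of 15 (Blue): { -1; -15/16; -29/32; -57/64; -227/256; -453/512; -905/1024; -7239/8192 | -3619/4096; -1809/2048; -113/128; -7/8; -3/4; -1/2; 0 } -> -14477/16384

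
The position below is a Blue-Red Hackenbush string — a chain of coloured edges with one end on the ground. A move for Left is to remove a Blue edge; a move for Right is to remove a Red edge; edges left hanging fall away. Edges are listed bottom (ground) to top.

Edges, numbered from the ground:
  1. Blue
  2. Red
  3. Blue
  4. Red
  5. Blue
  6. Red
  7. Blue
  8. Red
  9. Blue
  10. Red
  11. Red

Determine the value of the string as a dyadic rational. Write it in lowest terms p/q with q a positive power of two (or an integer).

681/1024

Prefix values for Blue Red Blue Red Blue Red Blue Red Blue Red Red via {L|R} + simplicity:
1 of 11 · B · max L 0 · min R +∞ → 1
2 of 11 · BR · max L 0 · min R 1 → 1/2
3 of 11 · BRB · max L 1/2 · min R 1 → 3/4
4 of 11 · BRBR · max L 1/2 · min R 3/4 → 5/8
5 of 11 · BRBRB · max L 5/8 · min R 3/4 → 11/16
6 of 11 · BRBRBR · max L 5/8 · min R 11/16 → 21/32
7 of 11 · BRBRBRB · max L 21/32 · min R 11/16 → 43/64
8 of 11 · BRBRBRBR · max L 21/32 · min R 43/64 → 85/128
9 of 11 · BRBRBRBRB · max L 85/128 · min R 43/64 → 171/256
10 of 11 · BRBRBRBRBR · max L 85/128 · min R 171/256 → 341/512
11 of 11 · BRBRBRBRBRR · max L 85/128 · min R 341/512 → 681/1024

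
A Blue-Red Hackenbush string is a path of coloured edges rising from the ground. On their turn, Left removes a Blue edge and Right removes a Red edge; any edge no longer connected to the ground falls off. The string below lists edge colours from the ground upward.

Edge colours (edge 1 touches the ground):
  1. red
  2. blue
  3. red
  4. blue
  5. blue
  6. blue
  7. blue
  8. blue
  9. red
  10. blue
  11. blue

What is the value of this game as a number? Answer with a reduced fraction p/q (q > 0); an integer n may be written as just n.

Build val(s[:k]) for k = 1..11, string s = red blue red blue blue blue blue blue red blue blue.
step 1: add red to get r; options L={  } R={ 0 } -> -1
step 2: add blue to get rb; options L={ -1 } R={ 0 } -> -1/2
step 3: add red to get rbr; options L={ -1 } R={ -1/2 0 } -> -3/4
step 4: add blue to get rbrb; options L={ -1 -3/4 } R={ -1/2 0 } -> -5/8
step 5: add blue to get rbrbb; options L={ -1 -3/4 -5/8 } R={ -1/2 0 } -> -9/16
step 6: add blue to get rbrbbb; options L={ -1 -3/4 -5/8 -9/16 } R={ -1/2 0 } -> -17/32
step 7: add blue to get rbrbbbb; options L={ -1 -3/4 -5/8 -9/16 -17/32 } R={ -1/2 0 } -> -33/64
step 8: add blue to get rbrbbbbb; options L={ -1 -3/4 -5/8 -9/16 -17/32 -33/64 } R={ -1/2 0 } -> -65/128
step 9: add red to get rbrbbbbbr; options L={ -1 -3/4 -5/8 -9/16 -17/32 -33/64 } R={ -65/128 -1/2 0 } -> -131/256
step 10: add blue to get rbrbbbbbrb; options L={ -1 -3/4 -5/8 -9/16 -17/32 -33/64 -131/256 } R={ -65/128 -1/2 0 } -> -261/512
step 11: add blue to get rbrbbbbbrbb; options L={ -1 -3/4 -5/8 -9/16 -17/32 -33/64 -131/256 -261/512 } R={ -65/128 -1/2 0 } -> -521/1024

-521/1024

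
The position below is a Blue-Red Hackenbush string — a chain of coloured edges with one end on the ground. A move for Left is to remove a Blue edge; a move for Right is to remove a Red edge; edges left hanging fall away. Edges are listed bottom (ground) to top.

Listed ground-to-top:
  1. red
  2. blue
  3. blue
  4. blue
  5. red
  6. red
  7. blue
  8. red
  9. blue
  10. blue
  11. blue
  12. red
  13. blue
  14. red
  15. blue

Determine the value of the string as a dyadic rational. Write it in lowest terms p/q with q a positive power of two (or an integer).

-3349/16384

Build v(s[:k]) for k = 1..15, string s = red blue blue blue red red blue red blue blue blue red blue red blue.
v(r) = {  | 0 } ⇒ -1
v(rb) = { -1 | 0 } ⇒ -1/2
v(rbb) = { -1; -1/2 | 0 } ⇒ -1/4
v(rbbb) = { -1; -1/2; -1/4 | 0 } ⇒ -1/8
v(rbbbr) = { -1; -1/2; -1/4 | -1/8; 0 } ⇒ -3/16
v(rbbbrr) = { -1; -1/2; -1/4 | -3/16; -1/8; 0 } ⇒ -7/32
v(rbbbrrb) = { -1; -1/2; -1/4; -7/32 | -3/16; -1/8; 0 } ⇒ -13/64
v(rbbbrrbr) = { -1; -1/2; -1/4; -7/32 | -13/64; -3/16; -1/8; 0 } ⇒ -27/128
v(rbbbrrbrb) = { -1; -1/2; -1/4; -7/32; -27/128 | -13/64; -3/16; -1/8; 0 } ⇒ -53/256
v(rbbbrrbrbb) = { -1; -1/2; -1/4; -7/32; -27/128; -53/256 | -13/64; -3/16; -1/8; 0 } ⇒ -105/512
v(rbbbrrbrbbb) = { -1; -1/2; -1/4; -7/32; -27/128; -53/256; -105/512 | -13/64; -3/16; -1/8; 0 } ⇒ -209/1024
v(rbbbrrbrbbbr) = { -1; -1/2; -1/4; -7/32; -27/128; -53/256; -105/512 | -209/1024; -13/64; -3/16; -1/8; 0 } ⇒ -419/2048
v(rbbbrrbrbbbrb) = { -1; -1/2; -1/4; -7/32; -27/128; -53/256; -105/512; -419/2048 | -209/1024; -13/64; -3/16; -1/8; 0 } ⇒ -837/4096
v(rbbbrrbrbbbrbr) = { -1; -1/2; -1/4; -7/32; -27/128; -53/256; -105/512; -419/2048 | -837/4096; -209/1024; -13/64; -3/16; -1/8; 0 } ⇒ -1675/8192
v(rbbbrrbrbbbrbrb) = { -1; -1/2; -1/4; -7/32; -27/128; -53/256; -105/512; -419/2048; -1675/8192 | -837/4096; -209/1024; -13/64; -3/16; -1/8; 0 } ⇒ -3349/16384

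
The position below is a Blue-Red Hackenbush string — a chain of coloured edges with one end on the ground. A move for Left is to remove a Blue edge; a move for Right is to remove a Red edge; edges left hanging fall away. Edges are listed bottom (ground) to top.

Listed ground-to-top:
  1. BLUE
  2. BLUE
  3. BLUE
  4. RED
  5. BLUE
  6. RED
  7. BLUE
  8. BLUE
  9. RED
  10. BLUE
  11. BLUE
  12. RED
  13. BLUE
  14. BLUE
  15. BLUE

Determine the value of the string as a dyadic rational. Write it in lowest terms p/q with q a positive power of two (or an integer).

11119/4096

Prefix values for BLUE BLUE BLUE RED BLUE RED BLUE BLUE RED BLUE BLUE RED BLUE BLUE BLUE via {L|R} + simplicity:
edge 1 of 15 (BLUE): { 0 | — } => 1
edge 2 of 15 (BLUE): { 0 1 | — } => 2
edge 3 of 15 (BLUE): { 0 1 2 | — } => 3
edge 4 of 15 (RED): { 0 1 2 | 3 } => 5/2
edge 5 of 15 (BLUE): { 0 1 2 5/2 | 3 } => 11/4
edge 6 of 15 (RED): { 0 1 2 5/2 | 11/4 3 } => 21/8
edge 7 of 15 (BLUE): { 0 1 2 5/2 21/8 | 11/4 3 } => 43/16
edge 8 of 15 (BLUE): { 0 1 2 5/2 21/8 43/16 | 11/4 3 } => 87/32
edge 9 of 15 (RED): { 0 1 2 5/2 21/8 43/16 | 87/32 11/4 3 } => 173/64
edge 10 of 15 (BLUE): { 0 1 2 5/2 21/8 43/16 173/64 | 87/32 11/4 3 } => 347/128
edge 11 of 15 (BLUE): { 0 1 2 5/2 21/8 43/16 173/64 347/128 | 87/32 11/4 3 } => 695/256
edge 12 of 15 (RED): { 0 1 2 5/2 21/8 43/16 173/64 347/128 | 695/256 87/32 11/4 3 } => 1389/512
edge 13 of 15 (BLUE): { 0 1 2 5/2 21/8 43/16 173/64 347/128 1389/512 | 695/256 87/32 11/4 3 } => 2779/1024
edge 14 of 15 (BLUE): { 0 1 2 5/2 21/8 43/16 173/64 347/128 1389/512 2779/1024 | 695/256 87/32 11/4 3 } => 5559/2048
edge 15 of 15 (BLUE): { 0 1 2 5/2 21/8 43/16 173/64 347/128 1389/512 2779/1024 5559/2048 | 695/256 87/32 11/4 3 } => 11119/4096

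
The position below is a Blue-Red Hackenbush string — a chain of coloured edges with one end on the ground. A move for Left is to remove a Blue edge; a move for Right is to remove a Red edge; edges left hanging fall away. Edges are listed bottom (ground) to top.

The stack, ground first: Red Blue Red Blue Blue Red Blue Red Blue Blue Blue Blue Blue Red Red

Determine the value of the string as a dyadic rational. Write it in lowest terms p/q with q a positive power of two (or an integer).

-9479/16384

Build val(s[:k]) for k = 1..15, string s = Red Blue Red Blue Blue Red Blue Red Blue Blue Blue Blue Blue Red Red.
val_1 [R]  L=[]  R=[0]  ⇒ -1
val_2 [RB]  L=[-1]  R=[0]  ⇒ -1/2
val_3 [RBR]  L=[-1]  R=[-1/2 0]  ⇒ -3/4
val_4 [RBRB]  L=[-1 -3/4]  R=[-1/2 0]  ⇒ -5/8
val_5 [RBRBB]  L=[-1 -3/4 -5/8]  R=[-1/2 0]  ⇒ -9/16
val_6 [RBRBBR]  L=[-1 -3/4 -5/8]  R=[-9/16 -1/2 0]  ⇒ -19/32
val_7 [RBRBBRB]  L=[-1 -3/4 -5/8 -19/32]  R=[-9/16 -1/2 0]  ⇒ -37/64
val_8 [RBRBBRBR]  L=[-1 -3/4 -5/8 -19/32]  R=[-37/64 -9/16 -1/2 0]  ⇒ -75/128
val_9 [RBRBBRBRB]  L=[-1 -3/4 -5/8 -19/32 -75/128]  R=[-37/64 -9/16 -1/2 0]  ⇒ -149/256
val_10 [RBRBBRBRBB]  L=[-1 -3/4 -5/8 -19/32 -75/128 -149/256]  R=[-37/64 -9/16 -1/2 0]  ⇒ -297/512
val_11 [RBRBBRBRBBB]  L=[-1 -3/4 -5/8 -19/32 -75/128 -149/256 -297/512]  R=[-37/64 -9/16 -1/2 0]  ⇒ -593/1024
val_12 [RBRBBRBRBBBB]  L=[-1 -3/4 -5/8 -19/32 -75/128 -149/256 -297/512 -593/1024]  R=[-37/64 -9/16 -1/2 0]  ⇒ -1185/2048
val_13 [RBRBBRBRBBBBB]  L=[-1 -3/4 -5/8 -19/32 -75/128 -149/256 -297/512 -593/1024 -1185/2048]  R=[-37/64 -9/16 -1/2 0]  ⇒ -2369/4096
val_14 [RBRBBRBRBBBBBR]  L=[-1 -3/4 -5/8 -19/32 -75/128 -149/256 -297/512 -593/1024 -1185/2048]  R=[-2369/4096 -37/64 -9/16 -1/2 0]  ⇒ -4739/8192
val_15 [RBRBBRBRBBBBBRR]  L=[-1 -3/4 -5/8 -19/32 -75/128 -149/256 -297/512 -593/1024 -1185/2048]  R=[-4739/8192 -2369/4096 -37/64 -9/16 -1/2 0]  ⇒ -9479/16384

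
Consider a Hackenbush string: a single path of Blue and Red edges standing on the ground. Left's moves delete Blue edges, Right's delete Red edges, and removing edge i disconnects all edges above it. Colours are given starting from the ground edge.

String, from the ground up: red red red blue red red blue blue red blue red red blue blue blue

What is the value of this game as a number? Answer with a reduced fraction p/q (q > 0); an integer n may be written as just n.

Prefix values for red red red blue red red blue blue red blue red red blue blue blue via {L|R} + simplicity:
value_1 [r]  L=[(no moves)]  R=[0]  -> -1
value_2 [rr]  L=[(no moves)]  R=[-1 0]  -> -2
value_3 [rrr]  L=[(no moves)]  R=[-2 -1 0]  -> -3
value_4 [rrrb]  L=[-3]  R=[-2 -1 0]  -> -5/2
value_5 [rrrbr]  L=[-3]  R=[-5/2 -2 -1 0]  -> -11/4
value_6 [rrrbrr]  L=[-3]  R=[-11/4 -5/2 -2 -1 0]  -> -23/8
value_7 [rrrbrrb]  L=[-3 -23/8]  R=[-11/4 -5/2 -2 -1 0]  -> -45/16
value_8 [rrrbrrbb]  L=[-3 -23/8 -45/16]  R=[-11/4 -5/2 -2 -1 0]  -> -89/32
value_9 [rrrbrrbbr]  L=[-3 -23/8 -45/16]  R=[-89/32 -11/4 -5/2 -2 -1 0]  -> -179/64
value_10 [rrrbrrbbrb]  L=[-3 -23/8 -45/16 -179/64]  R=[-89/32 -11/4 -5/2 -2 -1 0]  -> -357/128
value_11 [rrrbrrbbrbr]  L=[-3 -23/8 -45/16 -179/64]  R=[-357/128 -89/32 -11/4 -5/2 -2 -1 0]  -> -715/256
value_12 [rrrbrrbbrbrr]  L=[-3 -23/8 -45/16 -179/64]  R=[-715/256 -357/128 -89/32 -11/4 -5/2 -2 -1 0]  -> -1431/512
value_13 [rrrbrrbbrbrrb]  L=[-3 -23/8 -45/16 -179/64 -1431/512]  R=[-715/256 -357/128 -89/32 -11/4 -5/2 -2 -1 0]  -> -2861/1024
value_14 [rrrbrrbbrbrrbb]  L=[-3 -23/8 -45/16 -179/64 -1431/512 -2861/1024]  R=[-715/256 -357/128 -89/32 -11/4 -5/2 -2 -1 0]  -> -5721/2048
value_15 [rrrbrrbbrbrrbbb]  L=[-3 -23/8 -45/16 -179/64 -1431/512 -2861/1024 -5721/2048]  R=[-715/256 -357/128 -89/32 -11/4 -5/2 -2 -1 0]  -> -11441/4096

-11441/4096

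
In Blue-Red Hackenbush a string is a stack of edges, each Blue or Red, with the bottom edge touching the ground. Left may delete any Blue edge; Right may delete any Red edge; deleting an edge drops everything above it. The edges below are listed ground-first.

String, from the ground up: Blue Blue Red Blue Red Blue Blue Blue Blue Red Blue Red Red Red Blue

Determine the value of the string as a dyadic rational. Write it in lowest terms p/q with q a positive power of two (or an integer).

14243/8192

Prefix values for Blue Blue Red Blue Red Blue Blue Blue Blue Red Blue Red Red Red Blue via {L|R} + simplicity:
B: Left { 0 }, Right { — } → simplest 1
BB: Left { 0 1 }, Right { — } → simplest 2
BBR: Left { 0 1 }, Right { 2 } → simplest 3/2
BBRB: Left { 0 1 3/2 }, Right { 2 } → simplest 7/4
BBRBR: Left { 0 1 3/2 }, Right { 7/4 2 } → simplest 13/8
BBRBRB: Left { 0 1 3/2 13/8 }, Right { 7/4 2 } → simplest 27/16
BBRBRBB: Left { 0 1 3/2 13/8 27/16 }, Right { 7/4 2 } → simplest 55/32
BBRBRBBB: Left { 0 1 3/2 13/8 27/16 55/32 }, Right { 7/4 2 } → simplest 111/64
BBRBRBBBB: Left { 0 1 3/2 13/8 27/16 55/32 111/64 }, Right { 7/4 2 } → simplest 223/128
BBRBRBBBBR: Left { 0 1 3/2 13/8 27/16 55/32 111/64 }, Right { 223/128 7/4 2 } → simplest 445/256
BBRBRBBBBRB: Left { 0 1 3/2 13/8 27/16 55/32 111/64 445/256 }, Right { 223/128 7/4 2 } → simplest 891/512
BBRBRBBBBRBR: Left { 0 1 3/2 13/8 27/16 55/32 111/64 445/256 }, Right { 891/512 223/128 7/4 2 } → simplest 1781/1024
BBRBRBBBBRBRR: Left { 0 1 3/2 13/8 27/16 55/32 111/64 445/256 }, Right { 1781/1024 891/512 223/128 7/4 2 } → simplest 3561/2048
BBRBRBBBBRBRRR: Left { 0 1 3/2 13/8 27/16 55/32 111/64 445/256 }, Right { 3561/2048 1781/1024 891/512 223/128 7/4 2 } → simplest 7121/4096
BBRBRBBBBRBRRRB: Left { 0 1 3/2 13/8 27/16 55/32 111/64 445/256 7121/4096 }, Right { 3561/2048 1781/1024 891/512 223/128 7/4 2 } → simplest 14243/8192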